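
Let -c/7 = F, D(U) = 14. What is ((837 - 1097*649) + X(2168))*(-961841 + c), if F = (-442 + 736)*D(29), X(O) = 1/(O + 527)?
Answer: 1898544489635207/2695 ≈ 7.0447e+11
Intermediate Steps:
X(O) = 1/(527 + O)
F = 4116 (F = (-442 + 736)*14 = 294*14 = 4116)
c = -28812 (c = -7*4116 = -28812)
((837 - 1097*649) + X(2168))*(-961841 + c) = ((837 - 1097*649) + 1/(527 + 2168))*(-961841 - 28812) = ((837 - 711953) + 1/2695)*(-990653) = (-711116 + 1/2695)*(-990653) = -1916457619/2695*(-990653) = 1898544489635207/2695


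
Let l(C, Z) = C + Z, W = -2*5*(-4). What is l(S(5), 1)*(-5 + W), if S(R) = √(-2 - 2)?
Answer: 35 + 70*I ≈ 35.0 + 70.0*I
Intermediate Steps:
S(R) = 2*I (S(R) = √(-4) = 2*I)
W = 40 (W = -10*(-4) = 40)
l(S(5), 1)*(-5 + W) = (2*I + 1)*(-5 + 40) = (1 + 2*I)*35 = 35 + 70*I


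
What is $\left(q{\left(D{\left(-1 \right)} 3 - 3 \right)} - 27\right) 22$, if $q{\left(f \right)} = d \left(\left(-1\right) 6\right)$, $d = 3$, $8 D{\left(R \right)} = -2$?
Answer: $-990$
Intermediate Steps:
$D{\left(R \right)} = - \frac{1}{4}$ ($D{\left(R \right)} = \frac{1}{8} \left(-2\right) = - \frac{1}{4}$)
$q{\left(f \right)} = -18$ ($q{\left(f \right)} = 3 \left(\left(-1\right) 6\right) = 3 \left(-6\right) = -18$)
$\left(q{\left(D{\left(-1 \right)} 3 - 3 \right)} - 27\right) 22 = \left(-18 - 27\right) 22 = \left(-45\right) 22 = -990$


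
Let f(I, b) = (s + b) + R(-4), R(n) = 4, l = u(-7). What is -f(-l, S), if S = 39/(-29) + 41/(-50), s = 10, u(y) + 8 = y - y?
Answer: -17161/1450 ≈ -11.835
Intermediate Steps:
u(y) = -8 (u(y) = -8 + (y - y) = -8 + 0 = -8)
l = -8
S = -3139/1450 (S = 39*(-1/29) + 41*(-1/50) = -39/29 - 41/50 = -3139/1450 ≈ -2.1648)
f(I, b) = 14 + b (f(I, b) = (10 + b) + 4 = 14 + b)
-f(-l, S) = -(14 - 3139/1450) = -1*17161/1450 = -17161/1450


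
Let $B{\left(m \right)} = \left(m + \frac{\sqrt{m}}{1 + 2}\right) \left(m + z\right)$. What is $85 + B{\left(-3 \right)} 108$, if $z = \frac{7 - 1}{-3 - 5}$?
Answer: $1300 - 135 i \sqrt{3} \approx 1300.0 - 233.83 i$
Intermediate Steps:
$z = - \frac{3}{4}$ ($z = \frac{6}{-8} = 6 \left(- \frac{1}{8}\right) = - \frac{3}{4} \approx -0.75$)
$B{\left(m \right)} = \left(- \frac{3}{4} + m\right) \left(m + \frac{\sqrt{m}}{3}\right)$ ($B{\left(m \right)} = \left(m + \frac{\sqrt{m}}{1 + 2}\right) \left(m - \frac{3}{4}\right) = \left(m + \frac{\sqrt{m}}{3}\right) \left(- \frac{3}{4} + m\right) = \left(- \frac{3}{4} + m\right) \left(m + \frac{\sqrt{m}}{3}\right)$)
$85 + B{\left(-3 \right)} 108 = 85 + \left(\left(-3\right)^{2} - - \frac{9}{4} - \frac{\sqrt{-3}}{4} + \frac{\left(-3\right)^{\frac{3}{2}}}{3}\right) 108 = 85 + \left(9 + \frac{9}{4} - \frac{i \sqrt{3}}{4} + \frac{\left(-3\right) i \sqrt{3}}{3}\right) 108 = 85 + \left(9 + \frac{9}{4} - \frac{i \sqrt{3}}{4} - i \sqrt{3}\right) 108 = 85 + \left(\frac{45}{4} - \frac{5 i \sqrt{3}}{4}\right) 108 = 85 + \left(1215 - 135 i \sqrt{3}\right) = 1300 - 135 i \sqrt{3}$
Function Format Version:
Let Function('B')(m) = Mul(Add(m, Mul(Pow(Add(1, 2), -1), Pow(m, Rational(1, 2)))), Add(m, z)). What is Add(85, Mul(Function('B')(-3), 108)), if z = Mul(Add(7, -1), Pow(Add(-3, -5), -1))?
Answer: Add(1300, Mul(-135, I, Pow(3, Rational(1, 2)))) ≈ Add(1300.0, Mul(-233.83, I))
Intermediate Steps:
z = Rational(-3, 4) (z = Mul(6, Pow(-8, -1)) = Mul(6, Rational(-1, 8)) = Rational(-3, 4) ≈ -0.75000)
Function('B')(m) = Mul(Add(Rational(-3, 4), m), Add(m, Mul(Rational(1, 3), Pow(m, Rational(1, 2))))) (Function('B')(m) = Mul(Add(m, Mul(Pow(Add(1, 2), -1), Pow(m, Rational(1, 2)))), Add(m, Rational(-3, 4))) = Mul(Add(m, Mul(Pow(3, -1), Pow(m, Rational(1, 2)))), Add(Rational(-3, 4), m)) = Mul(Add(m, Mul(Rational(1, 3), Pow(m, Rational(1, 2)))), Add(Rational(-3, 4), m)) = Mul(Add(Rational(-3, 4), m), Add(m, Mul(Rational(1, 3), Pow(m, Rational(1, 2))))))
Add(85, Mul(Function('B')(-3), 108)) = Add(85, Mul(Add(Pow(-3, 2), Mul(Rational(-3, 4), -3), Mul(Rational(-1, 4), Pow(-3, Rational(1, 2))), Mul(Rational(1, 3), Pow(-3, Rational(3, 2)))), 108)) = Add(85, Mul(Add(9, Rational(9, 4), Mul(Rational(-1, 4), Mul(I, Pow(3, Rational(1, 2)))), Mul(Rational(1, 3), Mul(-3, I, Pow(3, Rational(1, 2))))), 108)) = Add(85, Mul(Add(9, Rational(9, 4), Mul(Rational(-1, 4), I, Pow(3, Rational(1, 2))), Mul(-1, I, Pow(3, Rational(1, 2)))), 108)) = Add(85, Mul(Add(Rational(45, 4), Mul(Rational(-5, 4), I, Pow(3, Rational(1, 2)))), 108)) = Add(85, Add(1215, Mul(-135, I, Pow(3, Rational(1, 2))))) = Add(1300, Mul(-135, I, Pow(3, Rational(1, 2))))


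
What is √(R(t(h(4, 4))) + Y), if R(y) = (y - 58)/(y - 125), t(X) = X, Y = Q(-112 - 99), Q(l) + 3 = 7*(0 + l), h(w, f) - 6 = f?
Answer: 2*I*√4891870/115 ≈ 38.465*I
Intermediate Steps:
h(w, f) = 6 + f
Q(l) = -3 + 7*l (Q(l) = -3 + 7*(0 + l) = -3 + 7*l)
Y = -1480 (Y = -3 + 7*(-112 - 99) = -3 + 7*(-211) = -3 - 1477 = -1480)
R(y) = (-58 + y)/(-125 + y)
√(R(t(h(4, 4))) + Y) = √((-58 + (6 + 4))/(-125 + (6 + 4)) - 1480) = √((-58 + 10)/(-125 + 10) - 1480) = √(-48/(-115) - 1480) = √(-1/115*(-48) - 1480) = √(48/115 - 1480) = √(-170152/115) = 2*I*√4891870/115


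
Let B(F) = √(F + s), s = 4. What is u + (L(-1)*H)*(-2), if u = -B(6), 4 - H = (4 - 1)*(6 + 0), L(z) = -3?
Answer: -84 - √10 ≈ -87.162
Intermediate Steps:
H = -14 (H = 4 - (4 - 1)*(6 + 0) = 4 - 3*6 = 4 - 1*18 = 4 - 18 = -14)
B(F) = √(4 + F) (B(F) = √(F + 4) = √(4 + F))
u = -√10 (u = -√(4 + 6) = -√10 ≈ -3.1623)
u + (L(-1)*H)*(-2) = -√10 - 3*(-14)*(-2) = -√10 + 42*(-2) = -√10 - 84 = -84 - √10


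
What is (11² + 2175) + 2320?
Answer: 4616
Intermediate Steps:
(11² + 2175) + 2320 = (121 + 2175) + 2320 = 2296 + 2320 = 4616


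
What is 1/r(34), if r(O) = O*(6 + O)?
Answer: 1/1360 ≈ 0.00073529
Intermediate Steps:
1/r(34) = 1/(34*(6 + 34)) = 1/(34*40) = 1/1360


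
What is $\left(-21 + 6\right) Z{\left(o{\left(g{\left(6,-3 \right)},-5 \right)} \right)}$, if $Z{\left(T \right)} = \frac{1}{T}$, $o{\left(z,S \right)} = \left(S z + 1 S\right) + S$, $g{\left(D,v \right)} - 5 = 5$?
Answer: $\frac{1}{4} \approx 0.25$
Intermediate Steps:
$g{\left(D,v \right)} = 10$ ($g{\left(D,v \right)} = 5 + 5 = 10$)
$o{\left(z,S \right)} = 2 S + S z$ ($o{\left(z,S \right)} = \left(S z + S\right) + S = \left(S + S z\right) + S = 2 S + S z$)
$\left(-21 + 6\right) Z{\left(o{\left(g{\left(6,-3 \right)},-5 \right)} \right)} = \frac{-21 + 6}{\left(-5\right) \left(2 + 10\right)} = - \frac{15}{\left(-5\right) 12} = - \frac{15}{-60} = \left(-15\right) \left(- \frac{1}{60}\right) = \frac{1}{4}$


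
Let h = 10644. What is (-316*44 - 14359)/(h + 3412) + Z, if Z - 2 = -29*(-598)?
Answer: 243759001/14056 ≈ 17342.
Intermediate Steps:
Z = 17344 (Z = 2 - 29*(-598) = 2 + 17342 = 17344)
(-316*44 - 14359)/(h + 3412) + Z = (-316*44 - 14359)/(10644 + 3412) + 17344 = (-13904 - 14359)/14056 + 17344 = -28263*1/14056 + 17344 = -28263/14056 + 17344 = 243759001/14056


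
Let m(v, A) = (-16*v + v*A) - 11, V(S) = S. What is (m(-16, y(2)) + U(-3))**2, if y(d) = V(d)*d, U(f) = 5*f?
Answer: 27556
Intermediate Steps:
y(d) = d**2 (y(d) = d*d = d**2)
m(v, A) = -11 - 16*v + A*v (m(v, A) = (-16*v + A*v) - 11 = -11 - 16*v + A*v)
(m(-16, y(2)) + U(-3))**2 = ((-11 - 16*(-16) + 2**2*(-16)) + 5*(-3))**2 = ((-11 + 256 + 4*(-16)) - 15)**2 = ((-11 + 256 - 64) - 15)**2 = (181 - 15)**2 = 166**2 = 27556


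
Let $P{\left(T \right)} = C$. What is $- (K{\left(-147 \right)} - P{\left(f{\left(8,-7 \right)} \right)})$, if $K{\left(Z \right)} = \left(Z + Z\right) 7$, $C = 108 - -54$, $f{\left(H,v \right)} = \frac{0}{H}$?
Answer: $2220$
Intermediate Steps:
$f{\left(H,v \right)} = 0$
$C = 162$ ($C = 108 + 54 = 162$)
$K{\left(Z \right)} = 14 Z$ ($K{\left(Z \right)} = 2 Z 7 = 14 Z$)
$P{\left(T \right)} = 162$
$- (K{\left(-147 \right)} - P{\left(f{\left(8,-7 \right)} \right)}) = - (14 \left(-147\right) - 162) = - (-2058 - 162) = \left(-1\right) \left(-2220\right) = 2220$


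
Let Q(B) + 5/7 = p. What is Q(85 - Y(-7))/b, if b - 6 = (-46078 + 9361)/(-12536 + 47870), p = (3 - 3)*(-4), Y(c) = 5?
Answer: -58890/409003 ≈ -0.14398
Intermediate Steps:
p = 0 (p = 0*(-4) = 0)
Q(B) = -5/7 (Q(B) = -5/7 + 0 = -5/7)
b = 58429/11778 (b = 6 + (-46078 + 9361)/(-12536 + 47870) = 6 - 36717/35334 = 6 - 36717*1/35334 = 6 - 12239/11778 = 58429/11778 ≈ 4.9609)
Q(85 - Y(-7))/b = -5/(7*58429/11778) = -5/7*11778/58429 = -58890/409003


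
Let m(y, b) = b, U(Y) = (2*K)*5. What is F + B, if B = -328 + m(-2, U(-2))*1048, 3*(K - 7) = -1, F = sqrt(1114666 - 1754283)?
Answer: 208616/3 + I*sqrt(639617) ≈ 69539.0 + 799.76*I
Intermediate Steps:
F = I*sqrt(639617) (F = sqrt(-639617) = I*sqrt(639617) ≈ 799.76*I)
K = 20/3 (K = 7 + (1/3)*(-1) = 7 - 1/3 = 20/3 ≈ 6.6667)
U(Y) = 200/3 (U(Y) = (2*(20/3))*5 = (40/3)*5 = 200/3)
B = 208616/3 (B = -328 + (200/3)*1048 = -328 + 209600/3 = 208616/3 ≈ 69539.)
F + B = I*sqrt(639617) + 208616/3 = 208616/3 + I*sqrt(639617)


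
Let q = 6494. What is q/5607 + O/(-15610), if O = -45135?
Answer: 10126951/2500722 ≈ 4.0496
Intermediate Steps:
q/5607 + O/(-15610) = 6494/5607 - 45135/(-15610) = 6494*(1/5607) - 45135*(-1/15610) = 6494/5607 + 9027/3122 = 10126951/2500722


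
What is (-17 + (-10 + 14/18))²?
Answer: 55696/81 ≈ 687.60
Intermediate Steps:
(-17 + (-10 + 14/18))² = (-17 + (-10 + 14*(1/18)))² = (-17 + (-10 + 7/9))² = (-17 - 83/9)² = (-236/9)² = 55696/81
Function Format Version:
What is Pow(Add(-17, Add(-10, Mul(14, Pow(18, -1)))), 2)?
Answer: Rational(55696, 81) ≈ 687.60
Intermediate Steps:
Pow(Add(-17, Add(-10, Mul(14, Pow(18, -1)))), 2) = Pow(Add(-17, Add(-10, Mul(14, Rational(1, 18)))), 2) = Pow(Add(-17, Add(-10, Rational(7, 9))), 2) = Pow(Add(-17, Rational(-83, 9)), 2) = Pow(Rational(-236, 9), 2) = Rational(55696, 81)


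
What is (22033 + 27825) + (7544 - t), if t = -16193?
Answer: 73595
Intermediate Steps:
(22033 + 27825) + (7544 - t) = (22033 + 27825) + (7544 - 1*(-16193)) = 49858 + (7544 + 16193) = 49858 + 23737 = 73595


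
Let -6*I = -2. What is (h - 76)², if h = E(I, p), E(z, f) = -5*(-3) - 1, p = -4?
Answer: 3844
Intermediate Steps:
I = ⅓ (I = -⅙*(-2) = ⅓ ≈ 0.33333)
E(z, f) = 14 (E(z, f) = 15 - 1 = 14)
h = 14
(h - 76)² = (14 - 76)² = (-62)² = 3844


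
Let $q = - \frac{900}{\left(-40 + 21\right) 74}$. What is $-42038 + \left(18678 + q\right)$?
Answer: $- \frac{16421630}{703} \approx -23359.0$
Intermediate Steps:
$q = \frac{450}{703}$ ($q = - \frac{900}{\left(-19\right) 74} = - \frac{900}{-1406} = \left(-900\right) \left(- \frac{1}{1406}\right) = \frac{450}{703} \approx 0.64011$)
$-42038 + \left(18678 + q\right) = -42038 + \left(18678 + \frac{450}{703}\right) = -42038 + \frac{13131084}{703} = - \frac{16421630}{703}$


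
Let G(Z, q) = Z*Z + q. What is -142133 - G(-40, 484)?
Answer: -144217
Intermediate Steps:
G(Z, q) = q + Z**2 (G(Z, q) = Z**2 + q = q + Z**2)
-142133 - G(-40, 484) = -142133 - (484 + (-40)**2) = -142133 - (484 + 1600) = -142133 - 1*2084 = -142133 - 2084 = -144217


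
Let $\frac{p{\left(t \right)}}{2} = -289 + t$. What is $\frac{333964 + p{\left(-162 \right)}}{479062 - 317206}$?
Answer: $\frac{166531}{80928} \approx 2.0578$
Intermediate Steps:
$p{\left(t \right)} = -578 + 2 t$ ($p{\left(t \right)} = 2 \left(-289 + t\right) = -578 + 2 t$)
$\frac{333964 + p{\left(-162 \right)}}{479062 - 317206} = \frac{333964 + \left(-578 + 2 \left(-162\right)\right)}{479062 - 317206} = \frac{333964 - 902}{161856} = \left(333964 - 902\right) \frac{1}{161856} = 333062 \cdot \frac{1}{161856} = \frac{166531}{80928}$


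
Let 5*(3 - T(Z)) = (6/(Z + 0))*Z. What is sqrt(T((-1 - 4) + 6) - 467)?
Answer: I*sqrt(11630)/5 ≈ 21.568*I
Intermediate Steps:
T(Z) = 9/5 (T(Z) = 3 - 6/(Z + 0)*Z/5 = 3 - 6/Z*Z/5 = 3 - 1/5*6 = 3 - 6/5 = 9/5)
sqrt(T((-1 - 4) + 6) - 467) = sqrt(9/5 - 467) = sqrt(-2326/5) = I*sqrt(11630)/5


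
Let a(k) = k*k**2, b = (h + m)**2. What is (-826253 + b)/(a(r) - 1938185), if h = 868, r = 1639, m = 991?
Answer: 1314814/2200470967 ≈ 0.00059752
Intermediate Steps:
b = 3455881 (b = (868 + 991)**2 = 1859**2 = 3455881)
a(k) = k**3
(-826253 + b)/(a(r) - 1938185) = (-826253 + 3455881)/(1639**3 - 1938185) = 2629628/(4402880119 - 1938185) = 2629628/4400941934 = 2629628*(1/4400941934) = 1314814/2200470967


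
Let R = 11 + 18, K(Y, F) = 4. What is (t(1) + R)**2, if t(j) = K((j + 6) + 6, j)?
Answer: 1089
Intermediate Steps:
t(j) = 4
R = 29
(t(1) + R)**2 = (4 + 29)**2 = 33**2 = 1089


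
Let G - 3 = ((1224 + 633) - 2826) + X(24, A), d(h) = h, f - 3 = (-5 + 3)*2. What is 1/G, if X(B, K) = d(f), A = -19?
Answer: -1/967 ≈ -0.0010341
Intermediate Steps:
f = -1 (f = 3 + (-5 + 3)*2 = 3 - 2*2 = 3 - 4 = -1)
X(B, K) = -1
G = -967 (G = 3 + (((1224 + 633) - 2826) - 1) = 3 + ((1857 - 2826) - 1) = 3 + (-969 - 1) = 3 - 970 = -967)
1/G = 1/(-967) = -1/967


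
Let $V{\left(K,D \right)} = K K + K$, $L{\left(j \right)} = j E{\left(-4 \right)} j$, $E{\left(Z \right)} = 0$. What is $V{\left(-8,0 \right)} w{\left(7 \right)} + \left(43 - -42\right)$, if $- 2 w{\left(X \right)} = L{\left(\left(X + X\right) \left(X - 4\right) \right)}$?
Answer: $85$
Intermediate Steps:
$L{\left(j \right)} = 0$ ($L{\left(j \right)} = j 0 j = 0 j = 0$)
$w{\left(X \right)} = 0$ ($w{\left(X \right)} = \left(- \frac{1}{2}\right) 0 = 0$)
$V{\left(K,D \right)} = K + K^{2}$ ($V{\left(K,D \right)} = K^{2} + K = K + K^{2}$)
$V{\left(-8,0 \right)} w{\left(7 \right)} + \left(43 - -42\right) = - 8 \left(1 - 8\right) 0 + \left(43 - -42\right) = \left(-8\right) \left(-7\right) 0 + \left(43 + 42\right) = 56 \cdot 0 + 85 = 0 + 85 = 85$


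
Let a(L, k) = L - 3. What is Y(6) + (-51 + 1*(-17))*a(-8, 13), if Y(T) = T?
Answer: 754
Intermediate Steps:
a(L, k) = -3 + L
Y(6) + (-51 + 1*(-17))*a(-8, 13) = 6 + (-51 + 1*(-17))*(-3 - 8) = 6 + (-51 - 17)*(-11) = 6 - 68*(-11) = 6 + 748 = 754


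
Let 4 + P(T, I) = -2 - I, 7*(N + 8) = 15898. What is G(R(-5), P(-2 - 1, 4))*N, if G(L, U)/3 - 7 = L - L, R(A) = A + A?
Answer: 47526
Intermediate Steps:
N = 15842/7 (N = -8 + (⅐)*15898 = -8 + 15898/7 = 15842/7 ≈ 2263.1)
R(A) = 2*A
P(T, I) = -6 - I (P(T, I) = -4 + (-2 - I) = -6 - I)
G(L, U) = 21 (G(L, U) = 21 + 3*(L - L) = 21 + 3*0 = 21 + 0 = 21)
G(R(-5), P(-2 - 1, 4))*N = 21*(15842/7) = 47526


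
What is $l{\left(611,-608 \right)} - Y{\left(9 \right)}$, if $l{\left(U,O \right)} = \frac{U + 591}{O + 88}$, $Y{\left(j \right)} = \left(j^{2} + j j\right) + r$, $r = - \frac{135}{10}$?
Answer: $- \frac{39211}{260} \approx -150.81$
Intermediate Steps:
$r = - \frac{27}{2}$ ($r = \left(-135\right) \frac{1}{10} = - \frac{27}{2} \approx -13.5$)
$Y{\left(j \right)} = - \frac{27}{2} + 2 j^{2}$ ($Y{\left(j \right)} = \left(j^{2} + j j\right) - \frac{27}{2} = \left(j^{2} + j^{2}\right) - \frac{27}{2} = 2 j^{2} - \frac{27}{2} = - \frac{27}{2} + 2 j^{2}$)
$l{\left(U,O \right)} = \frac{591 + U}{88 + O}$
$l{\left(611,-608 \right)} - Y{\left(9 \right)} = \frac{591 + 611}{88 - 608} - \left(- \frac{27}{2} + 2 \cdot 9^{2}\right) = \frac{1}{-520} \cdot 1202 - \left(- \frac{27}{2} + 2 \cdot 81\right) = \left(- \frac{1}{520}\right) 1202 - \left(- \frac{27}{2} + 162\right) = - \frac{601}{260} - \frac{297}{2} = - \frac{39211}{260}$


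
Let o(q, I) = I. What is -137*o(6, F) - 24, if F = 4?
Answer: -572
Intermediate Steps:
-137*o(6, F) - 24 = -137*4 - 24 = -548 - 24 = -572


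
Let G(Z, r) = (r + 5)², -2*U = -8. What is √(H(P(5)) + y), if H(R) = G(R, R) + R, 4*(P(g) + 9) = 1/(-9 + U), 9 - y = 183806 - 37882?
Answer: I*√58363059/20 ≈ 381.98*I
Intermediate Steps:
U = 4 (U = -½*(-8) = 4)
y = -145915 (y = 9 - (183806 - 37882) = 9 - 1*145924 = 9 - 145924 = -145915)
G(Z, r) = (5 + r)²
P(g) = -181/20 (P(g) = -9 + 1/(4*(-9 + 4)) = -9 + (¼)/(-5) = -9 + (¼)*(-⅕) = -9 - 1/20 = -181/20)
H(R) = R + (5 + R)² (H(R) = (5 + R)² + R = R + (5 + R)²)
√(H(P(5)) + y) = √((-181/20 + (5 - 181/20)²) - 145915) = √((-181/20 + (-81/20)²) - 145915) = √((-181/20 + 6561/400) - 145915) = √(2941/400 - 145915) = √(-58363059/400) = I*√58363059/20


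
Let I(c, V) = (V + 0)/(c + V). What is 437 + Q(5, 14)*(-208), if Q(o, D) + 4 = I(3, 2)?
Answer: 5929/5 ≈ 1185.8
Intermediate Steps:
I(c, V) = V/(V + c)
Q(o, D) = -18/5 (Q(o, D) = -4 + 2/(2 + 3) = -4 + 2/5 = -4 + 2*(⅕) = -4 + ⅖ = -18/5)
437 + Q(5, 14)*(-208) = 437 - 18/5*(-208) = 437 + 3744/5 = 5929/5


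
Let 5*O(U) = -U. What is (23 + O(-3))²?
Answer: 13924/25 ≈ 556.96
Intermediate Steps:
O(U) = -U/5 (O(U) = (-U)/5 = -U/5)
(23 + O(-3))² = (23 - ⅕*(-3))² = (23 + ⅗)² = (118/5)² = 13924/25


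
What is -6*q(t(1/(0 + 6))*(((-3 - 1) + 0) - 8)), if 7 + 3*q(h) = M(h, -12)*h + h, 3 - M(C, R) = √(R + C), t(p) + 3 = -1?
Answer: 206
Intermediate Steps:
t(p) = -4 (t(p) = -3 - 1 = -4)
M(C, R) = 3 - √(C + R) (M(C, R) = 3 - √(R + C) = 3 - √(C + R))
q(h) = -7/3 + h/3 + h*(3 - √(-12 + h))/3 (q(h) = -7/3 + ((3 - √(h - 12))*h + h)/3 = -7/3 + ((3 - √(-12 + h))*h + h)/3 = -7/3 + (h*(3 - √(-12 + h)) + h)/3 = -7/3 + (h + h*(3 - √(-12 + h)))/3 = -7/3 + (h/3 + h*(3 - √(-12 + h))/3) = -7/3 + h/3 + h*(3 - √(-12 + h))/3)
-6*q(t(1/(0 + 6))*(((-3 - 1) + 0) - 8)) = -6*(-7/3 + (-4*(((-3 - 1) + 0) - 8))/3 - (-4*(((-3 - 1) + 0) - 8))*(-3 + √(-12 - 4*(((-3 - 1) + 0) - 8)))/3) = -6*(-7/3 + (-4*((-4 + 0) - 8))/3 - (-4*((-4 + 0) - 8))*(-3 + √(-12 - 4*((-4 + 0) - 8)))/3) = -6*(-7/3 + (-4*(-4 - 8))/3 - (-4*(-4 - 8))*(-3 + √(-12 - 4*(-4 - 8)))/3) = -6*(-7/3 + (-4*(-12))/3 - (-4*(-12))*(-3 + √(-12 - 4*(-12)))/3) = -6*(-7/3 + (⅓)*48 - ⅓*48*(-3 + √(-12 + 48))) = -6*(-7/3 + 16 - ⅓*48*(-3 + √36)) = -6*(-7/3 + 16 - ⅓*48*(-3 + 6)) = -6*(-7/3 + 16 - ⅓*48*3) = -6*(-7/3 + 16 - 48) = -6*(-103/3) = 206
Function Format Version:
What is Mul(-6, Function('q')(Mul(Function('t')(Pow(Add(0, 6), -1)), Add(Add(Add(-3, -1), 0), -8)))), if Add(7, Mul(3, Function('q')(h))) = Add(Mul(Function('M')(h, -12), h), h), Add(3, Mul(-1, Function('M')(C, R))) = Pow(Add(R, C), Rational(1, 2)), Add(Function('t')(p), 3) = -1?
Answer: 206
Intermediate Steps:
Function('t')(p) = -4 (Function('t')(p) = Add(-3, -1) = -4)
Function('M')(C, R) = Add(3, Mul(-1, Pow(Add(C, R), Rational(1, 2)))) (Function('M')(C, R) = Add(3, Mul(-1, Pow(Add(R, C), Rational(1, 2)))) = Add(3, Mul(-1, Pow(Add(C, R), Rational(1, 2)))))
Function('q')(h) = Add(Rational(-7, 3), Mul(Rational(1, 3), h), Mul(Rational(1, 3), h, Add(3, Mul(-1, Pow(Add(-12, h), Rational(1, 2)))))) (Function('q')(h) = Add(Rational(-7, 3), Mul(Rational(1, 3), Add(Mul(Add(3, Mul(-1, Pow(Add(h, -12), Rational(1, 2)))), h), h))) = Add(Rational(-7, 3), Mul(Rational(1, 3), Add(Mul(Add(3, Mul(-1, Pow(Add(-12, h), Rational(1, 2)))), h), h))) = Add(Rational(-7, 3), Mul(Rational(1, 3), Add(Mul(h, Add(3, Mul(-1, Pow(Add(-12, h), Rational(1, 2))))), h))) = Add(Rational(-7, 3), Mul(Rational(1, 3), Add(h, Mul(h, Add(3, Mul(-1, Pow(Add(-12, h), Rational(1, 2)))))))) = Add(Rational(-7, 3), Add(Mul(Rational(1, 3), h), Mul(Rational(1, 3), h, Add(3, Mul(-1, Pow(Add(-12, h), Rational(1, 2))))))) = Add(Rational(-7, 3), Mul(Rational(1, 3), h), Mul(Rational(1, 3), h, Add(3, Mul(-1, Pow(Add(-12, h), Rational(1, 2)))))))
Mul(-6, Function('q')(Mul(Function('t')(Pow(Add(0, 6), -1)), Add(Add(Add(-3, -1), 0), -8)))) = Mul(-6, Add(Rational(-7, 3), Mul(Rational(1, 3), Mul(-4, Add(Add(Add(-3, -1), 0), -8))), Mul(Rational(-1, 3), Mul(-4, Add(Add(Add(-3, -1), 0), -8)), Add(-3, Pow(Add(-12, Mul(-4, Add(Add(Add(-3, -1), 0), -8))), Rational(1, 2)))))) = Mul(-6, Add(Rational(-7, 3), Mul(Rational(1, 3), Mul(-4, Add(Add(-4, 0), -8))), Mul(Rational(-1, 3), Mul(-4, Add(Add(-4, 0), -8)), Add(-3, Pow(Add(-12, Mul(-4, Add(Add(-4, 0), -8))), Rational(1, 2)))))) = Mul(-6, Add(Rational(-7, 3), Mul(Rational(1, 3), Mul(-4, Add(-4, -8))), Mul(Rational(-1, 3), Mul(-4, Add(-4, -8)), Add(-3, Pow(Add(-12, Mul(-4, Add(-4, -8))), Rational(1, 2)))))) = Mul(-6, Add(Rational(-7, 3), Mul(Rational(1, 3), Mul(-4, -12)), Mul(Rational(-1, 3), Mul(-4, -12), Add(-3, Pow(Add(-12, Mul(-4, -12)), Rational(1, 2)))))) = Mul(-6, Add(Rational(-7, 3), Mul(Rational(1, 3), 48), Mul(Rational(-1, 3), 48, Add(-3, Pow(Add(-12, 48), Rational(1, 2)))))) = Mul(-6, Add(Rational(-7, 3), 16, Mul(Rational(-1, 3), 48, Add(-3, Pow(36, Rational(1, 2)))))) = Mul(-6, Add(Rational(-7, 3), 16, Mul(Rational(-1, 3), 48, Add(-3, 6)))) = Mul(-6, Add(Rational(-7, 3), 16, Mul(Rational(-1, 3), 48, 3))) = Mul(-6, Add(Rational(-7, 3), 16, -48)) = Mul(-6, Rational(-103, 3)) = 206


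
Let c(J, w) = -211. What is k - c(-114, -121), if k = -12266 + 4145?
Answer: -7910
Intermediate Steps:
k = -8121
k - c(-114, -121) = -8121 - 1*(-211) = -8121 + 211 = -7910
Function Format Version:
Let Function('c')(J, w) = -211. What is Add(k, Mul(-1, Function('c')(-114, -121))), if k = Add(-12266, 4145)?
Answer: -7910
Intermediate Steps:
k = -8121
Add(k, Mul(-1, Function('c')(-114, -121))) = Add(-8121, Mul(-1, -211)) = Add(-8121, 211) = -7910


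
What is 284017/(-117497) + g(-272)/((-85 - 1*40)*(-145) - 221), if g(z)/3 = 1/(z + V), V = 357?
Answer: -144076026263/59603878160 ≈ -2.4172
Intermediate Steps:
g(z) = 3/(357 + z) (g(z) = 3/(z + 357) = 3/(357 + z))
284017/(-117497) + g(-272)/((-85 - 1*40)*(-145) - 221) = 284017/(-117497) + (3/(357 - 272))/((-85 - 1*40)*(-145) - 221) = 284017*(-1/117497) + (3/85)/((-85 - 40)*(-145) - 221) = -284017/117497 + (3*(1/85))/(-125*(-145) - 221) = -284017/117497 + 3/(85*(18125 - 221)) = -284017/117497 + (3/85)/17904 = -284017/117497 + (3/85)*(1/17904) = -284017/117497 + 1/507280 = -144076026263/59603878160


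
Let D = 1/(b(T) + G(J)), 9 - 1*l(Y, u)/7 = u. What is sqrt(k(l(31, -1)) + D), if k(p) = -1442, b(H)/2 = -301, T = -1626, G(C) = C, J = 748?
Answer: I*sqrt(30737526)/146 ≈ 37.974*I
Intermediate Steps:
l(Y, u) = 63 - 7*u
b(H) = -602 (b(H) = 2*(-301) = -602)
D = 1/146 (D = 1/(-602 + 748) = 1/146 ≈ 0.0068493)
sqrt(k(l(31, -1)) + D) = sqrt(-1442 + 1/146) = sqrt(-210531/146) = I*sqrt(30737526)/146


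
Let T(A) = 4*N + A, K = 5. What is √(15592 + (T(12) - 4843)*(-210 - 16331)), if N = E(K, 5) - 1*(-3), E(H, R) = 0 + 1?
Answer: √79660507 ≈ 8925.3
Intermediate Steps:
E(H, R) = 1
N = 4 (N = 1 - 1*(-3) = 1 + 3 = 4)
T(A) = 16 + A (T(A) = 4*4 + A = 16 + A)
√(15592 + (T(12) - 4843)*(-210 - 16331)) = √(15592 + ((16 + 12) - 4843)*(-210 - 16331)) = √(15592 + (28 - 4843)*(-16541)) = √(15592 - 4815*(-16541)) = √(15592 + 79644915) = √79660507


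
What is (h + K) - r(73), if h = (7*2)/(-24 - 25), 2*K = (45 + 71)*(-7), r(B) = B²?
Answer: -40147/7 ≈ -5735.3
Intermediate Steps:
K = -406 (K = ((45 + 71)*(-7))/2 = (116*(-7))/2 = (½)*(-812) = -406)
h = -2/7 (h = 14/(-49) = 14*(-1/49) = -2/7 ≈ -0.28571)
(h + K) - r(73) = (-2/7 - 406) - 1*73² = -2844/7 - 1*5329 = -2844/7 - 5329 = -40147/7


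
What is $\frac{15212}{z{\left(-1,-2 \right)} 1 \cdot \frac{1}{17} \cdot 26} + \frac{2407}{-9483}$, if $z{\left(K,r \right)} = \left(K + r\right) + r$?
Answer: $- \frac{42287149}{21255} \approx -1989.5$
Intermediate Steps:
$z{\left(K,r \right)} = K + 2 r$
$\frac{15212}{z{\left(-1,-2 \right)} 1 \cdot \frac{1}{17} \cdot 26} + \frac{2407}{-9483} = \frac{15212}{\left(-1 + 2 \left(-2\right)\right) 1 \cdot \frac{1}{17} \cdot 26} + \frac{2407}{-9483} = \frac{15212}{\left(-1 - 4\right) 1 \cdot \frac{1}{17} \cdot 26} + 2407 \left(- \frac{1}{9483}\right) = \frac{15212}{\left(-5\right) \frac{1}{17} \cdot 26} - \frac{83}{327} = \frac{15212}{\left(- \frac{5}{17}\right) 26} - \frac{83}{327} = \frac{15212}{- \frac{130}{17}} - \frac{83}{327} = 15212 \left(- \frac{17}{130}\right) - \frac{83}{327} = - \frac{129302}{65} - \frac{83}{327} = - \frac{42287149}{21255}$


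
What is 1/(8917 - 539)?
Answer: 1/8378 ≈ 0.00011936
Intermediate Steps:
1/(8917 - 539) = 1/8378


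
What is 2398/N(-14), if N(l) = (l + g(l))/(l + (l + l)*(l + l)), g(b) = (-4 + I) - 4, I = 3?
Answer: -1846460/19 ≈ -97182.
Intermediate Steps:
g(b) = -5 (g(b) = (-4 + 3) - 4 = -1 - 4 = -5)
N(l) = (-5 + l)/(l + 4*l²) (N(l) = (l - 5)/(l + (l + l)*(l + l)) = (-5 + l)/(l + (2*l)*(2*l)) = (-5 + l)/(l + 4*l²))
2398/N(-14) = 2398/(((-5 - 14)/((-14)*(1 + 4*(-14))))) = 2398/((-1/14*(-19)/(1 - 56))) = 2398/((-1/14*(-19)/(-55))) = 2398/((-1/14*(-1/55)*(-19))) = 2398/(-19/770) = 2398*(-770/19) = -1846460/19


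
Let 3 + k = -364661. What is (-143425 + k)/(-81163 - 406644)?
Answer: 508089/487807 ≈ 1.0416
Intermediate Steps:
k = -364664 (k = -3 - 364661 = -364664)
(-143425 + k)/(-81163 - 406644) = (-143425 - 364664)/(-81163 - 406644) = -508089/(-487807) = -508089*(-1/487807) = 508089/487807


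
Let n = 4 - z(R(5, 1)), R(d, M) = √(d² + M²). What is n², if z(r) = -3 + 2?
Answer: 25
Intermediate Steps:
R(d, M) = √(M² + d²)
z(r) = -1
n = 5 (n = 4 - 1*(-1) = 4 + 1 = 5)
n² = 5² = 25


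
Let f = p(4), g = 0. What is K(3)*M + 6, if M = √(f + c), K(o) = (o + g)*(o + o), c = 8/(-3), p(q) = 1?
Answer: 6 + 6*I*√15 ≈ 6.0 + 23.238*I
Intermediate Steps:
c = -8/3 (c = 8*(-⅓) = -8/3 ≈ -2.6667)
f = 1
K(o) = 2*o² (K(o) = (o + 0)*(o + o) = o*(2*o) = 2*o²)
M = I*√15/3 (M = √(1 - 8/3) = √(-5/3) = I*√15/3 ≈ 1.291*I)
K(3)*M + 6 = (2*3²)*(I*√15/3) + 6 = (2*9)*(I*√15/3) + 6 = 18*(I*√15/3) + 6 = 6*I*√15 + 6 = 6 + 6*I*√15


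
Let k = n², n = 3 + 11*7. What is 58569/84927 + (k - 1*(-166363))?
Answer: 4890767290/28309 ≈ 1.7276e+5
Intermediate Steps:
n = 80 (n = 3 + 77 = 80)
k = 6400 (k = 80² = 6400)
58569/84927 + (k - 1*(-166363)) = 58569/84927 + (6400 - 1*(-166363)) = 58569*(1/84927) + (6400 + 166363) = 19523/28309 + 172763 = 4890767290/28309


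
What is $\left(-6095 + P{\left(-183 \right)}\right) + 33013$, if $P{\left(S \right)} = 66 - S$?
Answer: $27167$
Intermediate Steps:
$\left(-6095 + P{\left(-183 \right)}\right) + 33013 = \left(-6095 + \left(66 - -183\right)\right) + 33013 = \left(-6095 + \left(66 + 183\right)\right) + 33013 = \left(-6095 + 249\right) + 33013 = -5846 + 33013 = 27167$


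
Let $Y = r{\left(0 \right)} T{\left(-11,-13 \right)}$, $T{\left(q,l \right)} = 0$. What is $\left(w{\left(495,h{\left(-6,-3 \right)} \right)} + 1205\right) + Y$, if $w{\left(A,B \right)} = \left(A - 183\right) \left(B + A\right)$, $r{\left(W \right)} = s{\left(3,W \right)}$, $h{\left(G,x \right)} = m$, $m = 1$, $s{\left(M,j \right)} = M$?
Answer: $155957$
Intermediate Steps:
$h{\left(G,x \right)} = 1$
$r{\left(W \right)} = 3$
$w{\left(A,B \right)} = \left(-183 + A\right) \left(A + B\right)$
$Y = 0$ ($Y = 3 \cdot 0 = 0$)
$\left(w{\left(495,h{\left(-6,-3 \right)} \right)} + 1205\right) + Y = \left(\left(495^{2} - 90585 - 183 + 495 \cdot 1\right) + 1205\right) + 0 = \left(\left(245025 - 90585 - 183 + 495\right) + 1205\right) + 0 = \left(154752 + 1205\right) + 0 = 155957 + 0 = 155957$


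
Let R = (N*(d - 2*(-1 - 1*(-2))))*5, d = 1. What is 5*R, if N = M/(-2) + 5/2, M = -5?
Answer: -125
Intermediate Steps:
N = 5 (N = -5/(-2) + 5/2 = -5*(-½) + 5*(½) = 5/2 + 5/2 = 5)
R = -25 (R = (5*(1 - 2*(-1 - 1*(-2))))*5 = (5*(1 - 2*(-1 + 2)))*5 = (5*(1 - 2*1))*5 = (5*(1 - 2))*5 = (5*(-1))*5 = -5*5 = -25)
5*R = 5*(-25) = -125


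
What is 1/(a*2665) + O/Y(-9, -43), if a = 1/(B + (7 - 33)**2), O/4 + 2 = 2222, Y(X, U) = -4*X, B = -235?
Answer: 1973423/7995 ≈ 246.83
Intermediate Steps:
O = 8880 (O = -8 + 4*2222 = -8 + 8888 = 8880)
a = 1/441 (a = 1/(-235 + (7 - 33)**2) = 1/(-235 + (-26)**2) = 1/(-235 + 676) = 1/441 ≈ 0.0022676)
1/(a*2665) + O/Y(-9, -43) = 1/((1/441)*2665) + 8880/((-4*(-9))) = 441*(1/2665) + 8880/36 = 441/2665 + 8880*(1/36) = 441/2665 + 740/3 = 1973423/7995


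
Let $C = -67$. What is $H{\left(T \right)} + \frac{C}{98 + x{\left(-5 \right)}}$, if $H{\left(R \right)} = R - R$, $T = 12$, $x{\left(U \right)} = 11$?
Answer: $- \frac{67}{109} \approx -0.61468$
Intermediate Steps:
$H{\left(R \right)} = 0$
$H{\left(T \right)} + \frac{C}{98 + x{\left(-5 \right)}} = 0 + \frac{1}{98 + 11} \left(-67\right) = 0 + \frac{1}{109} \left(-67\right) = 0 - \frac{67}{109} = - \frac{67}{109}$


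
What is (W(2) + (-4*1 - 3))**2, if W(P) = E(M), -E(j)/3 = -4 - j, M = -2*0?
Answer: 25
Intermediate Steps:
M = 0
E(j) = 12 + 3*j (E(j) = -3*(-4 - j) = 12 + 3*j)
W(P) = 12 (W(P) = 12 + 3*0 = 12 + 0 = 12)
(W(2) + (-4*1 - 3))**2 = (12 + (-4*1 - 3))**2 = (12 + (-4 - 3))**2 = (12 - 7)**2 = 5**2 = 25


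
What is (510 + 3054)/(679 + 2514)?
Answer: 3564/3193 ≈ 1.1162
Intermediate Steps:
(510 + 3054)/(679 + 2514) = 3564/3193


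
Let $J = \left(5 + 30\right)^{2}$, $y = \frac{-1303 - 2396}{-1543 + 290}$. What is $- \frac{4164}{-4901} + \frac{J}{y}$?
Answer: $\frac{7538070061}{18128799} \approx 415.81$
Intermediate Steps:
$y = \frac{3699}{1253}$ ($y = - \frac{3699}{-1253} = \left(-3699\right) \left(- \frac{1}{1253}\right) = \frac{3699}{1253} \approx 2.9521$)
$J = 1225$ ($J = 35^{2} = 1225$)
$- \frac{4164}{-4901} + \frac{J}{y} = - \frac{4164}{-4901} + \frac{1225}{\frac{3699}{1253}} = \left(-4164\right) \left(- \frac{1}{4901}\right) + 1225 \cdot \frac{1253}{3699} = \frac{4164}{4901} + \frac{1534925}{3699} = \frac{7538070061}{18128799}$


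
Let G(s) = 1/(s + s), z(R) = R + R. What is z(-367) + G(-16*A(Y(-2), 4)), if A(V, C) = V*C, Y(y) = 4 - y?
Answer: -563713/768 ≈ -734.00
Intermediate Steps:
A(V, C) = C*V
z(R) = 2*R
G(s) = 1/(2*s)
z(-367) + G(-16*A(Y(-2), 4)) = 2*(-367) + 1/(2*((-64*(4 - 1*(-2))))) = -734 + 1/(2*((-64*(4 + 2)))) = -734 + 1/(2*((-64*6))) = -734 + 1/(2*((-16*24))) = -734 + (1/2)/(-384) = -734 + (1/2)*(-1/384) = -734 - 1/768 = -563713/768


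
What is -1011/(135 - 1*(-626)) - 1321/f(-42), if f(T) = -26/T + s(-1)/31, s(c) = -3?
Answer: -654781671/258740 ≈ -2530.7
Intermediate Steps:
f(T) = -3/31 - 26/T (f(T) = -26/T - 3/31 = -3/31 - 26/T)
-1011/(135 - 1*(-626)) - 1321/f(-42) = -1011/(135 - 1*(-626)) - 1321/(-3/31 - 26/(-42)) = -1011/(135 + 626) - 1321/(-3/31 - 26*(-1/42)) = -1011/761 - 1321/(-3/31 + 13/21) = -1011*1/761 - 1321/340/651 = -1011/761 - 1321*651/340 = -1011/761 - 859971/340 = -654781671/258740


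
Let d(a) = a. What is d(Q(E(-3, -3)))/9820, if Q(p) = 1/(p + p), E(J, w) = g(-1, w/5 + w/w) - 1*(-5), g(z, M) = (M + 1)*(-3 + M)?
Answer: 5/133552 ≈ 3.7439e-5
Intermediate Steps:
g(z, M) = (1 + M)*(-3 + M)
E(J, w) = (1 + w/5)**2 - 2*w/5 (E(J, w) = (-3 + (w/5 + w/w)**2 - 2*(w/5 + w/w)) - 1*(-5) = (-3 + (w*(1/5) + 1)**2 - 2*(w*(1/5) + 1)) + 5 = (-3 + (w/5 + 1)**2 - 2*(w/5 + 1)) + 5 = (-3 + (1 + w/5)**2 - 2*(1 + w/5)) + 5 = (-3 + (1 + w/5)**2 + (-2 - 2*w/5)) + 5 = (-5 + (1 + w/5)**2 - 2*w/5) + 5 = (1 + w/5)**2 - 2*w/5)
Q(p) = 1/(2*p)
d(Q(E(-3, -3)))/9820 = (1/(2*(1 + (1/25)*(-3)**2)))/9820 = (1/(2*(1 + (1/25)*9)))*(1/9820) = (1/(2*(1 + 9/25)))*(1/9820) = (1/(2*(34/25)))*(1/9820) = ((1/2)*(25/34))*(1/9820) = (25/68)*(1/9820) = 5/133552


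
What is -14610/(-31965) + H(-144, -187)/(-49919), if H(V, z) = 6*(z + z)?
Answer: 53403070/106377389 ≈ 0.50202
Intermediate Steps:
H(V, z) = 12*z (H(V, z) = 6*(2*z) = 12*z)
-14610/(-31965) + H(-144, -187)/(-49919) = -14610/(-31965) + (12*(-187))/(-49919) = -14610*(-1/31965) - 2244*(-1/49919) = 974/2131 + 2244/49919 = 53403070/106377389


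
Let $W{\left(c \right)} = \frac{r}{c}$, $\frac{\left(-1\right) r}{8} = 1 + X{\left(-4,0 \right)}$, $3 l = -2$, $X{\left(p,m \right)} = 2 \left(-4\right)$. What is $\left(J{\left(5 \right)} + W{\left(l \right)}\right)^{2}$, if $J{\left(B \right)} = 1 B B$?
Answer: $3481$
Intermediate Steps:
$X{\left(p,m \right)} = -8$
$J{\left(B \right)} = B^{2}$ ($J{\left(B \right)} = B B = B^{2}$)
$l = - \frac{2}{3}$ ($l = \frac{1}{3} \left(-2\right) = - \frac{2}{3} \approx -0.66667$)
$r = 56$ ($r = - 8 \left(1 - 8\right) = \left(-8\right) \left(-7\right) = 56$)
$W{\left(c \right)} = \frac{56}{c}$
$\left(J{\left(5 \right)} + W{\left(l \right)}\right)^{2} = \left(5^{2} + \frac{56}{- \frac{2}{3}}\right)^{2} = \left(25 + 56 \left(- \frac{3}{2}\right)\right)^{2} = \left(25 - 84\right)^{2} = \left(-59\right)^{2} = 3481$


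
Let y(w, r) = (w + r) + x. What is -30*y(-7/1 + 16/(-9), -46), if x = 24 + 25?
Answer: 520/3 ≈ 173.33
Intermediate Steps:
x = 49
y(w, r) = 49 + r + w (y(w, r) = (w + r) + 49 = (r + w) + 49 = 49 + r + w)
-30*y(-7/1 + 16/(-9), -46) = -30*(49 - 46 + (-7/1 + 16/(-9))) = -30*(49 - 46 + (-7*1 + 16*(-1/9))) = -30*(49 - 46 + (-7 - 16/9)) = -30*(49 - 46 - 79/9) = -30*(-52/9) = 520/3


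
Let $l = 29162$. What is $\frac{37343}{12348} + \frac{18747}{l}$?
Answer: $\frac{45281}{12348} \approx 3.6671$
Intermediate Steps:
$\frac{37343}{12348} + \frac{18747}{l} = \frac{37343}{12348} + \frac{18747}{29162} = 37343 \cdot \frac{1}{12348} + 18747 \cdot \frac{1}{29162} = \frac{37343}{12348} + \frac{9}{14} = \frac{45281}{12348}$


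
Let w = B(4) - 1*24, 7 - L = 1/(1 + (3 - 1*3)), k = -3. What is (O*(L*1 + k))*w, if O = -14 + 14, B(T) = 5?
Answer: 0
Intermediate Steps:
L = 6 (L = 7 - 1/(1 + (3 - 1*3)) = 7 - 1/(1 + (3 - 3)) = 7 - 1/(1 + 0) = 7 - 1/1 = 7 - 1*1 = 7 - 1 = 6)
w = -19 (w = 5 - 1*24 = 5 - 24 = -19)
O = 0
(O*(L*1 + k))*w = (0*(6*1 - 3))*(-19) = (0*(6 - 3))*(-19) = (0*3)*(-19) = 0*(-19) = 0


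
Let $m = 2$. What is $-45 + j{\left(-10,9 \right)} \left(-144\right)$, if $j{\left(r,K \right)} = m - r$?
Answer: $-1773$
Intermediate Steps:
$j{\left(r,K \right)} = 2 - r$
$-45 + j{\left(-10,9 \right)} \left(-144\right) = -45 + \left(2 - -10\right) \left(-144\right) = -45 + \left(2 + 10\right) \left(-144\right) = -45 + 12 \left(-144\right) = -45 - 1728 = -1773$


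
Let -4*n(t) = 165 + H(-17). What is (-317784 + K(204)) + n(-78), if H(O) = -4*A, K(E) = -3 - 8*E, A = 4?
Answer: -1277825/4 ≈ -3.1946e+5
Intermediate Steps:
H(O) = -16 (H(O) = -4*4 = -16)
n(t) = -149/4 (n(t) = -(165 - 16)/4 = -1/4*149 = -149/4)
(-317784 + K(204)) + n(-78) = (-317784 + (-3 - 8*204)) - 149/4 = (-317784 + (-3 - 1632)) - 149/4 = (-317784 - 1635) - 149/4 = -319419 - 149/4 = -1277825/4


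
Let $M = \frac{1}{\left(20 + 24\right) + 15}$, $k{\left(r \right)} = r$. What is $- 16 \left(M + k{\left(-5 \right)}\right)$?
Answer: $\frac{4704}{59} \approx 79.729$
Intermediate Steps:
$M = \frac{1}{59}$ ($M = \frac{1}{44 + 15} = \frac{1}{59} \approx 0.016949$)
$- 16 \left(M + k{\left(-5 \right)}\right) = - 16 \left(\frac{1}{59} - 5\right) = \left(-16\right) \left(- \frac{294}{59}\right) = \frac{4704}{59}$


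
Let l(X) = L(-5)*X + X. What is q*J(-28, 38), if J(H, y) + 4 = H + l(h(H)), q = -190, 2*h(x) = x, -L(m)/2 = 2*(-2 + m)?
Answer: 83220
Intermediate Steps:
L(m) = 8 - 4*m (L(m) = -4*(-2 + m) = -2*(-4 + 2*m) = 8 - 4*m)
h(x) = x/2
l(X) = 29*X (l(X) = (8 - 4*(-5))*X + X = (8 + 20)*X + X = 28*X + X = 29*X)
J(H, y) = -4 + 31*H/2 (J(H, y) = -4 + (H + 29*(H/2)) = -4 + (H + 29*H/2) = -4 + 31*H/2)
q*J(-28, 38) = -190*(-4 + (31/2)*(-28)) = -190*(-4 - 434) = -190*(-438) = 83220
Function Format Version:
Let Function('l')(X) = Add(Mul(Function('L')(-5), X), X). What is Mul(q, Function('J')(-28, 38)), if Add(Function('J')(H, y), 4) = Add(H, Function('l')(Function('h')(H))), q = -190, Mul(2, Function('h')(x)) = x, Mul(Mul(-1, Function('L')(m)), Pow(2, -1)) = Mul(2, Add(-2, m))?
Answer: 83220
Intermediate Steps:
Function('L')(m) = Add(8, Mul(-4, m)) (Function('L')(m) = Mul(-2, Mul(2, Add(-2, m))) = Mul(-2, Add(-4, Mul(2, m))) = Add(8, Mul(-4, m)))
Function('h')(x) = Mul(Rational(1, 2), x)
Function('l')(X) = Mul(29, X) (Function('l')(X) = Add(Mul(Add(8, Mul(-4, -5)), X), X) = Add(Mul(Add(8, 20), X), X) = Add(Mul(28, X), X) = Mul(29, X))
Function('J')(H, y) = Add(-4, Mul(Rational(31, 2), H)) (Function('J')(H, y) = Add(-4, Add(H, Mul(29, Mul(Rational(1, 2), H)))) = Add(-4, Add(H, Mul(Rational(29, 2), H))) = Add(-4, Mul(Rational(31, 2), H)))
Mul(q, Function('J')(-28, 38)) = Mul(-190, Add(-4, Mul(Rational(31, 2), -28))) = Mul(-190, Add(-4, -434)) = Mul(-190, -438) = 83220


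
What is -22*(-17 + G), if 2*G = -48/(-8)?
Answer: 308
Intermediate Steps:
G = 3 (G = (-48/(-8))/2 = (-48*(-⅛))/2 = (½)*6 = 3)
-22*(-17 + G) = -22*(-17 + 3) = -22*(-14) = 308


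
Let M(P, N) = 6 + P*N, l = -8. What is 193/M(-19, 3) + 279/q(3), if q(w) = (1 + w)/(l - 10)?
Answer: -128447/102 ≈ -1259.3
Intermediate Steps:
q(w) = -1/18 - w/18 (q(w) = (1 + w)/(-8 - 10) = (1 + w)/(-18) = (1 + w)*(-1/18) = -1/18 - w/18)
M(P, N) = 6 + N*P
193/M(-19, 3) + 279/q(3) = 193/(6 + 3*(-19)) + 279/(-1/18 - 1/18*3) = 193/(6 - 57) + 279/(-1/18 - ⅙) = 193/(-51) + 279/(-2/9) = 193*(-1/51) + 279*(-9/2) = -193/51 - 2511/2 = -128447/102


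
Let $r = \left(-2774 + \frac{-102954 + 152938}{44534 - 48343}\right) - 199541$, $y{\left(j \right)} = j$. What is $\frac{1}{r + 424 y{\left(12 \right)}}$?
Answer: $- \frac{3809}{751287627} \approx -5.07 \cdot 10^{-6}$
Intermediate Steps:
$r = - \frac{770667819}{3809}$ ($r = \left(-2774 + \frac{49984}{-3809}\right) - 199541 = \left(-2774 + 49984 \left(- \frac{1}{3809}\right)\right) - 199541 = \left(-2774 - \frac{49984}{3809}\right) - 199541 = - \frac{10616150}{3809} - 199541 = - \frac{770667819}{3809} \approx -2.0233 \cdot 10^{5}$)
$\frac{1}{r + 424 y{\left(12 \right)}} = \frac{1}{- \frac{770667819}{3809} + 424 \cdot 12} = \frac{1}{- \frac{770667819}{3809} + 5088} = \frac{1}{- \frac{751287627}{3809}} = - \frac{3809}{751287627}$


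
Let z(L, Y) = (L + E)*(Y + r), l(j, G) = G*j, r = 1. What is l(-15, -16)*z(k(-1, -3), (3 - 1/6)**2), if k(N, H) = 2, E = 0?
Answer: 13000/3 ≈ 4333.3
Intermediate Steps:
z(L, Y) = L*(1 + Y) (z(L, Y) = (L + 0)*(Y + 1) = L*(1 + Y))
l(-15, -16)*z(k(-1, -3), (3 - 1/6)**2) = (-16*(-15))*(2*(1 + (3 - 1/6)**2)) = 240*(2*(1 + (3 - 1*1/6)**2)) = 240*(2*(1 + (3 - 1/6)**2)) = 240*(2*(1 + (17/6)**2)) = 240*(2*(1 + 289/36)) = 240*(2*(325/36)) = 240*(325/18) = 13000/3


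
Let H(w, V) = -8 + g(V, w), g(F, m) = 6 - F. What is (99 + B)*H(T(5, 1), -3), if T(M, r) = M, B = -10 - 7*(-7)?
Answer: 138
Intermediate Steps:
B = 39 (B = -10 + 49 = 39)
H(w, V) = -2 - V (H(w, V) = -8 + (6 - V) = -2 - V)
(99 + B)*H(T(5, 1), -3) = (99 + 39)*(-2 - 1*(-3)) = 138*(-2 + 3) = 138*1 = 138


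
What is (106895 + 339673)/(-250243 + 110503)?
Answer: -37214/11645 ≈ -3.1957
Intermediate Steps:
(106895 + 339673)/(-250243 + 110503) = 446568/(-139740) = 446568*(-1/139740) = -37214/11645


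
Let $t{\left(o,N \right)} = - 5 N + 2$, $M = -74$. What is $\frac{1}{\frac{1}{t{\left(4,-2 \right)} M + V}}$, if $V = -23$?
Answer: $-911$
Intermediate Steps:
$t{\left(o,N \right)} = 2 - 5 N$
$\frac{1}{\frac{1}{t{\left(4,-2 \right)} M + V}} = \frac{1}{\frac{1}{\left(2 - -10\right) \left(-74\right) - 23}} = \frac{1}{\frac{1}{\left(2 + 10\right) \left(-74\right) - 23}} = \frac{1}{\frac{1}{12 \left(-74\right) - 23}} = \frac{1}{\frac{1}{-888 - 23}} = \frac{1}{\frac{1}{-911}} = \frac{1}{- \frac{1}{911}} = -911$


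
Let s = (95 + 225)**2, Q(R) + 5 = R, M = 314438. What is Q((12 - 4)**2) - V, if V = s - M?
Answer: 212097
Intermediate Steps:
Q(R) = -5 + R
s = 102400 (s = 320**2 = 102400)
V = -212038 (V = 102400 - 1*314438 = 102400 - 314438 = -212038)
Q((12 - 4)**2) - V = (-5 + (12 - 4)**2) - 1*(-212038) = (-5 + 8**2) + 212038 = (-5 + 64) + 212038 = 59 + 212038 = 212097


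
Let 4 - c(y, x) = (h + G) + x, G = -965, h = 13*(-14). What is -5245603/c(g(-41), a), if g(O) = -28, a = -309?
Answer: -5245603/1460 ≈ -3592.9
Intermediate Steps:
h = -182
c(y, x) = 1151 - x (c(y, x) = 4 - ((-182 - 965) + x) = 4 - (-1147 + x) = 4 + (1147 - x) = 1151 - x)
-5245603/c(g(-41), a) = -5245603/(1151 - 1*(-309)) = -5245603/(1151 + 309) = -5245603/1460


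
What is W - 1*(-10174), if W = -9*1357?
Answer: -2039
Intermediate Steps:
W = -12213
W - 1*(-10174) = -12213 - 1*(-10174) = -12213 + 10174 = -2039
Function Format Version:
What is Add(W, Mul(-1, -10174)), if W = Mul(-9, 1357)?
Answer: -2039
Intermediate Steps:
W = -12213
Add(W, Mul(-1, -10174)) = Add(-12213, Mul(-1, -10174)) = Add(-12213, 10174) = -2039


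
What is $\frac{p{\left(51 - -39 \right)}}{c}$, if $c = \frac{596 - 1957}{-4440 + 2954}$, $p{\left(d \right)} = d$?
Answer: $\frac{133740}{1361} \approx 98.266$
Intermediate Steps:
$c = \frac{1361}{1486}$ ($c = - \frac{1361}{-1486} = \left(-1361\right) \left(- \frac{1}{1486}\right) = \frac{1361}{1486} \approx 0.91588$)
$\frac{p{\left(51 - -39 \right)}}{c} = \frac{51 - -39}{\frac{1361}{1486}} = \left(51 + 39\right) \frac{1486}{1361} = 90 \cdot \frac{1486}{1361} = \frac{133740}{1361}$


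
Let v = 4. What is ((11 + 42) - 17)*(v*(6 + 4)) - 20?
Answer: 1420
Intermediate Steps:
((11 + 42) - 17)*(v*(6 + 4)) - 20 = ((11 + 42) - 17)*(4*(6 + 4)) - 20 = (53 - 17)*(4*10) - 20 = 36*40 - 20 = 1440 - 20 = 1420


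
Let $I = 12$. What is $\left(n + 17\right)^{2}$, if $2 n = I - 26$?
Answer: $100$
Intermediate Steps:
$n = -7$ ($n = \frac{12 - 26}{2} = \frac{1}{2} \left(-14\right) = -7$)
$\left(n + 17\right)^{2} = \left(-7 + 17\right)^{2} = 10^{2} = 100$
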